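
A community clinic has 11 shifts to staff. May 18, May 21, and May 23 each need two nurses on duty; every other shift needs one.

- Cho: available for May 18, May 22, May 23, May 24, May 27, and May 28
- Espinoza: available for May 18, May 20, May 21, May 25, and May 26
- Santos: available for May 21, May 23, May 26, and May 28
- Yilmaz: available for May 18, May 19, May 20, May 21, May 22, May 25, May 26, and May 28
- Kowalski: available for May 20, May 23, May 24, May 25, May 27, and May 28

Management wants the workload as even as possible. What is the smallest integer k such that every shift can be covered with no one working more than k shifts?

3

With 5 nurses and 14 worker-slots to fill, someone must work at least ⌈14/5⌉ = 3 shifts, so k ≥ 3.
k = 3 works: May 18→Espinoza+Yilmaz, May 19→Yilmaz, May 20→Espinoza, May 21→Espinoza+Santos, May 22→Cho, May 23→Santos+Kowalski, May 24→Cho, May 25→Yilmaz, May 26→Santos, May 27→Cho, May 28→Kowalski.
Loads: Cho 3, Espinoza 3, Santos 3, Yilmaz 3, Kowalski 2 — all ≤ 3.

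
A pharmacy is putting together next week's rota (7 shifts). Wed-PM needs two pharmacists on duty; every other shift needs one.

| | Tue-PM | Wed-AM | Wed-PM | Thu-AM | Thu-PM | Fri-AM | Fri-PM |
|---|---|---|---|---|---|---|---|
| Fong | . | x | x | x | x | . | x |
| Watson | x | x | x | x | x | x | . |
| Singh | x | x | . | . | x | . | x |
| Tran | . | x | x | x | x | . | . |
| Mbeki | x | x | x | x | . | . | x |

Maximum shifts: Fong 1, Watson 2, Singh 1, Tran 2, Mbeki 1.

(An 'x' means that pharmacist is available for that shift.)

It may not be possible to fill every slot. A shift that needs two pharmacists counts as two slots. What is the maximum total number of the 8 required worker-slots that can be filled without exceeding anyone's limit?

Total capacity across all pharmacists is 1+2+1+2+1 = 7, and 8 slots are needed, so at most 7 can be filled.
An assignment achieving 7: Tue-PM→Watson, Wed-PM→Tran+Mbeki, Thu-AM→Tran, Thu-PM→Singh, Fri-AM→Watson, Fri-PM→Fong.
Loads: Fong 1/1, Watson 2/2, Singh 1/1, Tran 2/2, Mbeki 1/1.

7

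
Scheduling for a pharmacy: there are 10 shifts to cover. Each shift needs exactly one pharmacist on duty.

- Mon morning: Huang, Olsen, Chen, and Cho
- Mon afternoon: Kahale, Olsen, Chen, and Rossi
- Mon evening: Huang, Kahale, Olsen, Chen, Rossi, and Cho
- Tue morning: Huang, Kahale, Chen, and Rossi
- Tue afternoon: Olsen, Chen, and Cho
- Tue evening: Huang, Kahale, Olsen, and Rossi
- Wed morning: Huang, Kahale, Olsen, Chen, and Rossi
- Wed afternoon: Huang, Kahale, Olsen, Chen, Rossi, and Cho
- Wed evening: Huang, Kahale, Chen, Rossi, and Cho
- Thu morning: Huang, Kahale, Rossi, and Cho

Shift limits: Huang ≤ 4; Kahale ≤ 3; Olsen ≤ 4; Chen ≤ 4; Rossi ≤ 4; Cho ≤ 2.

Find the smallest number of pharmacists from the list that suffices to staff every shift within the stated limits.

10 slots to fill and no one can take more than 4, so at least ⌈10/4⌉ = 3 pharmacists are needed.
Huang, Kahale, and Olsen alone can cover everything: Mon morning→Huang, Mon afternoon→Kahale, Mon evening→Kahale, Tue morning→Huang, Tue afternoon→Olsen, Tue evening→Kahale, Wed morning→Olsen, Wed afternoon→Olsen, Wed evening→Huang, Thu morning→Huang.

3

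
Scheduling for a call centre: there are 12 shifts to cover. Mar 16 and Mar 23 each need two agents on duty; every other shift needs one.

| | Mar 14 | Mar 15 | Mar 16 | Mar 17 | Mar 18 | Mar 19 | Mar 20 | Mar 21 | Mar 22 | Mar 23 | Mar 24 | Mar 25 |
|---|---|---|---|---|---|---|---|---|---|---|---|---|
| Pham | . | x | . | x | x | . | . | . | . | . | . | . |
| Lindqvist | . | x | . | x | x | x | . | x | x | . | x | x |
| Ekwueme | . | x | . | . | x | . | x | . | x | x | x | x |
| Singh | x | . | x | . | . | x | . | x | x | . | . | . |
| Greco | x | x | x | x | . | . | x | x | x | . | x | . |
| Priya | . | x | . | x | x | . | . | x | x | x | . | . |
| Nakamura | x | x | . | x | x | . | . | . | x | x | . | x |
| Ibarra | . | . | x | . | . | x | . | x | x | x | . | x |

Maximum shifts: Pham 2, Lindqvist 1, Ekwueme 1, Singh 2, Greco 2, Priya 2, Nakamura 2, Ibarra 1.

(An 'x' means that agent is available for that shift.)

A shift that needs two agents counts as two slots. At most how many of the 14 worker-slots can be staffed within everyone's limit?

Total capacity across all agents is 2+1+1+2+2+2+2+1 = 13, and 14 slots are needed, so at most 13 can be filled.
An assignment achieving 13: Mar 14→Singh, Mar 16→Singh+Greco, Mar 17→Pham, Mar 18→Pham, Mar 19→Lindqvist, Mar 20→Ekwueme, Mar 21→Priya, Mar 22→Ibarra, Mar 23→Priya+Nakamura, Mar 24→Greco, Mar 25→Nakamura.
Loads: Pham 2/2, Lindqvist 1/1, Ekwueme 1/1, Singh 2/2, Greco 2/2, Priya 2/2, Nakamura 2/2, Ibarra 1/1.

13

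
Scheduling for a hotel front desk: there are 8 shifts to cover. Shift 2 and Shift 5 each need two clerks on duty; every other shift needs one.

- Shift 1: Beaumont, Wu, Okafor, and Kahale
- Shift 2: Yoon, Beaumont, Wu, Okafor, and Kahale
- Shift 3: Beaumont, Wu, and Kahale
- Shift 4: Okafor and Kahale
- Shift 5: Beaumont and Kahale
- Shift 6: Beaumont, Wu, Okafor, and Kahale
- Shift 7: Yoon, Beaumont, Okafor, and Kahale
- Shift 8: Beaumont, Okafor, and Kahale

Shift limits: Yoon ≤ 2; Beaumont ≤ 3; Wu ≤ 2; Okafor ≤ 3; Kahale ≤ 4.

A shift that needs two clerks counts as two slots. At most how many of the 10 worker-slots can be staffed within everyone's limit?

10

Total capacity across all clerks is 2+3+2+3+4 = 14, and 10 slots are needed, so at most 10 can be filled.
An assignment achieving 10: Shift 1→Wu, Shift 2→Yoon+Okafor, Shift 3→Beaumont, Shift 4→Okafor, Shift 5→Beaumont+Kahale, Shift 6→Wu, Shift 7→Yoon, Shift 8→Beaumont.
Loads: Yoon 2/2, Beaumont 3/3, Wu 2/2, Okafor 2/3, Kahale 1/4.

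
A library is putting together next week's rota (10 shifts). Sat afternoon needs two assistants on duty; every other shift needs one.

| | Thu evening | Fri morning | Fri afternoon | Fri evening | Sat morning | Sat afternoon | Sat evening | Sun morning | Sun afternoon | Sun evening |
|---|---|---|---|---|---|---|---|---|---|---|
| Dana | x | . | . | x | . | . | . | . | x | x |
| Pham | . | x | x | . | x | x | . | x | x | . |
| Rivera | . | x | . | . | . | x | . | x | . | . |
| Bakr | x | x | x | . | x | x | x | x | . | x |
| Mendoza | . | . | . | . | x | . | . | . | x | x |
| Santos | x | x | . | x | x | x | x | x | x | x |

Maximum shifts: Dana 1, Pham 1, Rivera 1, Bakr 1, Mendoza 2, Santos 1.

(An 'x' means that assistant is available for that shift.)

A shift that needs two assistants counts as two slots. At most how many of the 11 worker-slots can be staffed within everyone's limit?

Total capacity across all assistants is 1+1+1+1+2+1 = 7, and 11 slots are needed, so at most 7 can be filled.
An assignment achieving 7: Thu evening→Santos, Fri morning→Rivera, Fri afternoon→Pham, Fri evening→Dana, Sat morning→Mendoza, Sat evening→Bakr, Sun afternoon→Mendoza.
Loads: Dana 1/1, Pham 1/1, Rivera 1/1, Bakr 1/1, Mendoza 2/2, Santos 1/1.

7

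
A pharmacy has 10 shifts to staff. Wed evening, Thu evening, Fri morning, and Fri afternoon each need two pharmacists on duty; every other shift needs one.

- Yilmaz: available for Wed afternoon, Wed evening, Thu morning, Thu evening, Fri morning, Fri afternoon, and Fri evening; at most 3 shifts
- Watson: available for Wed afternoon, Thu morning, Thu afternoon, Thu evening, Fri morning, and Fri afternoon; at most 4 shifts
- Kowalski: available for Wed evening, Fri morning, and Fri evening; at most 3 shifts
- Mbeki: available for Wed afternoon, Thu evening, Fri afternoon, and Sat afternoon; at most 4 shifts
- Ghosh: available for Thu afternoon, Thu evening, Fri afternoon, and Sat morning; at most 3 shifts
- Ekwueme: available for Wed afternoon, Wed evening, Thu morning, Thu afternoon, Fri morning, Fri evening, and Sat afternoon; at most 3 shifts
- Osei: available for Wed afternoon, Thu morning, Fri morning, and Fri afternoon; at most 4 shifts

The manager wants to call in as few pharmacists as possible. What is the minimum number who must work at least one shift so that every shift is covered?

5

14 slots to fill and no one can take more than 4, so at least ⌈14/4⌉ = 4 pharmacists are needed.
No set of 4 pharmacists can cover every shift (each such set leaves at least one shift with no one available or exceeds a cap).
Yilmaz, Watson, Kowalski, Mbeki, and Ghosh alone can cover everything: Wed afternoon→Watson, Wed evening→Yilmaz+Kowalski, Thu morning→Yilmaz, Thu afternoon→Watson, Thu evening→Watson+Mbeki, Fri morning→Watson+Kowalski, Fri afternoon→Mbeki+Ghosh, Fri evening→Yilmaz, Sat morning→Ghosh, Sat afternoon→Mbeki.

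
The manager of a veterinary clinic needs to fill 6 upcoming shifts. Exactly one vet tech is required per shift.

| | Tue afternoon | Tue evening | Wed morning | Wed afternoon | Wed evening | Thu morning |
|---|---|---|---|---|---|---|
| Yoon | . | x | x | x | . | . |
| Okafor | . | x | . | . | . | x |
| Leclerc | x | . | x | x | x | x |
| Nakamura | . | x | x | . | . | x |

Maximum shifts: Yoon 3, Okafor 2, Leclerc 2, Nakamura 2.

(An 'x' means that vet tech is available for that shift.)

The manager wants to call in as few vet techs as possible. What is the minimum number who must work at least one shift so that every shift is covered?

3

6 slots to fill and no one can take more than 3, so at least ⌈6/3⌉ = 2 vet techs are needed.
Any 2 vet techs together have capacity at most 3+2 = 5 < 6 slots, so 2 can never suffice.
Yoon, Okafor, and Leclerc alone can cover everything: Tue afternoon→Leclerc, Tue evening→Yoon, Wed morning→Yoon, Wed afternoon→Yoon, Wed evening→Leclerc, Thu morning→Okafor.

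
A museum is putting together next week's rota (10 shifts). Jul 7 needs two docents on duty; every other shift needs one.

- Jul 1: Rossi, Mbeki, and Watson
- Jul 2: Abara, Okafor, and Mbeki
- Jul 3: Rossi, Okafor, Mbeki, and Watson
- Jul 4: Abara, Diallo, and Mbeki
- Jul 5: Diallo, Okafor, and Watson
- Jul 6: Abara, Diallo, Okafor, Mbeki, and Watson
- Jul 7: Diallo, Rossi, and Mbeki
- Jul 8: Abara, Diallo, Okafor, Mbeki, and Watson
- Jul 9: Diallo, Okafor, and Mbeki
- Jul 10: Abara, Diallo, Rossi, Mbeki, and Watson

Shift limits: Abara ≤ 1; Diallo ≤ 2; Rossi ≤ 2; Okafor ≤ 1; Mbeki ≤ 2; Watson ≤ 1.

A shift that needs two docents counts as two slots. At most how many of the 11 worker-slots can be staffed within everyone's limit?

Total capacity across all docents is 1+2+2+1+2+1 = 9, and 11 slots are needed, so at most 9 can be filled.
An assignment achieving 9: Jul 1→Rossi, Jul 2→Abara, Jul 3→Mbeki, Jul 4→Diallo, Jul 5→Diallo, Jul 6→Watson, Jul 7→Rossi+Mbeki, Jul 9→Okafor.
Loads: Abara 1/1, Diallo 2/2, Rossi 2/2, Okafor 1/1, Mbeki 2/2, Watson 1/1.

9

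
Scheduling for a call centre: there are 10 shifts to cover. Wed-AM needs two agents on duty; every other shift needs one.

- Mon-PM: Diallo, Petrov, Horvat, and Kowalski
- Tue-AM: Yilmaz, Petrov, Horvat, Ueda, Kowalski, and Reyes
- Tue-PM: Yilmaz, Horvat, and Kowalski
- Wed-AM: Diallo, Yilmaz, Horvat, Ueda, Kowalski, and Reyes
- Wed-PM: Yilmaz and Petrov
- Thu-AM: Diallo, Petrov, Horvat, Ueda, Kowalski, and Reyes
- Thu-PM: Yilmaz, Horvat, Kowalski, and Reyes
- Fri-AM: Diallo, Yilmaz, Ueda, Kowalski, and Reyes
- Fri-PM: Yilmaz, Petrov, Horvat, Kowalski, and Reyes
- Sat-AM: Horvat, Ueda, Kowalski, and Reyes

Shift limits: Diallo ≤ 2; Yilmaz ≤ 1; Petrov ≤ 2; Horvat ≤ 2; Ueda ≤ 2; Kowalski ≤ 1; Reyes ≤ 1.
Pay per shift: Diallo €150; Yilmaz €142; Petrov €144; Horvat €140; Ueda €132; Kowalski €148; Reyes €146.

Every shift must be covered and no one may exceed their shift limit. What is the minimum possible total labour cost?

€1568

Picking the cheapest available agent for each shift independently would cost €1502, but that ignores the shift limits.
An optimal schedule: Mon-PM→Diallo, Tue-AM→Petrov, Tue-PM→Horvat, Wed-AM→Kowalski+Reyes, Wed-PM→Yilmaz, Thu-AM→Ueda, Thu-PM→Horvat, Fri-AM→Diallo, Fri-PM→Petrov, Sat-AM→Ueda.
Total: 150 + 144 + 140 + 148 + 146 + 142 + 132 + 140 + 150 + 144 + 132 = €1568.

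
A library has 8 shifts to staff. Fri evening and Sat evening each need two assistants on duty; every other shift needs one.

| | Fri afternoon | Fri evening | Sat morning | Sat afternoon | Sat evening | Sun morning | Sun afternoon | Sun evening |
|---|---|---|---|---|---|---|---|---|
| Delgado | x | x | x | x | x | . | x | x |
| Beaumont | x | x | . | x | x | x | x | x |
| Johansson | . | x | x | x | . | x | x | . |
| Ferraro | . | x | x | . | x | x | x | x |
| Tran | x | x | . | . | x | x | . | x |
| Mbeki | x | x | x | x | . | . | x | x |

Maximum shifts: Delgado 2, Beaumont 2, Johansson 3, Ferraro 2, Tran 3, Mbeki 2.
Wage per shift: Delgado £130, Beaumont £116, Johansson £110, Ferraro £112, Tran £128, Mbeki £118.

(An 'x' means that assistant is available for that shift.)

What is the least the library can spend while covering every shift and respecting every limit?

£1150

Picking the cheapest available assistant for each shift independently would cost £1118, but that ignores the shift limits.
An optimal schedule: Fri afternoon→Beaumont, Fri evening→Mbeki+Tran, Sat morning→Johansson, Sat afternoon→Johansson, Sat evening→Ferraro+Beaumont, Sun morning→Johansson, Sun afternoon→Ferraro, Sun evening→Mbeki.
Total: 116 + 118 + 128 + 110 + 110 + 112 + 116 + 110 + 112 + 118 = £1150.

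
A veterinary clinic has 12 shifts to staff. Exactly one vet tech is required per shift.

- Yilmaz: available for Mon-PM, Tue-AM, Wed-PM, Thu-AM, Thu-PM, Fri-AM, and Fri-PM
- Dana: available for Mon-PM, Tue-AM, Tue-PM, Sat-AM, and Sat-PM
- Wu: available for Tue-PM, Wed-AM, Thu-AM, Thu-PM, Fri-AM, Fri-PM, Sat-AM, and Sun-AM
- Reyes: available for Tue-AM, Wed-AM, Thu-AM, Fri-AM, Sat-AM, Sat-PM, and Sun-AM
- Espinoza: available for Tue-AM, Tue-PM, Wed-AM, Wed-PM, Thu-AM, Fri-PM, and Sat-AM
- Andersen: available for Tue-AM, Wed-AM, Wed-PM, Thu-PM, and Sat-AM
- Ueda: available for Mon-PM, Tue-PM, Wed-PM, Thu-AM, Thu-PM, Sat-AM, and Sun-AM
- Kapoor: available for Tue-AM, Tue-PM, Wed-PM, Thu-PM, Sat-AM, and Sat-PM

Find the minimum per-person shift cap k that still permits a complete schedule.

With 8 vet techs and 12 worker-slots to fill, someone must work at least ⌈12/8⌉ = 2 shifts, so k ≥ 2.
k = 2 works: Mon-PM→Yilmaz, Tue-AM→Espinoza, Tue-PM→Dana, Wed-AM→Reyes, Wed-PM→Espinoza, Thu-AM→Reyes, Thu-PM→Andersen, Fri-AM→Yilmaz, Fri-PM→Wu, Sat-AM→Andersen, Sat-PM→Dana, Sun-AM→Wu.
Loads: Yilmaz 2, Dana 2, Wu 2, Reyes 2, Espinoza 2, Andersen 2, Ueda 0, Kapoor 0 — all ≤ 2.

2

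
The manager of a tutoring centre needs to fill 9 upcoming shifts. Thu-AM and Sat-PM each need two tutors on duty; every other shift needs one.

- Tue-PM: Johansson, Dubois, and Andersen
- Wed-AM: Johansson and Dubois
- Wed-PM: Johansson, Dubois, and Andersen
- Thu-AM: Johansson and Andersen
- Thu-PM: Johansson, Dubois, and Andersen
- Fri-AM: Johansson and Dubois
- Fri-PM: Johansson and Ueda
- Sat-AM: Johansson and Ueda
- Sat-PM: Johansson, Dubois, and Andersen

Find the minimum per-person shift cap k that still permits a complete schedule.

3

With 4 tutors and 11 worker-slots to fill, someone must work at least ⌈11/4⌉ = 3 shifts, so k ≥ 3.
k = 3 works: Tue-PM→Dubois, Wed-AM→Johansson, Wed-PM→Dubois, Thu-AM→Johansson+Andersen, Thu-PM→Andersen, Fri-AM→Johansson, Fri-PM→Ueda, Sat-AM→Ueda, Sat-PM→Dubois+Andersen.
Loads: Johansson 3, Dubois 3, Ueda 2, Andersen 3 — all ≤ 3.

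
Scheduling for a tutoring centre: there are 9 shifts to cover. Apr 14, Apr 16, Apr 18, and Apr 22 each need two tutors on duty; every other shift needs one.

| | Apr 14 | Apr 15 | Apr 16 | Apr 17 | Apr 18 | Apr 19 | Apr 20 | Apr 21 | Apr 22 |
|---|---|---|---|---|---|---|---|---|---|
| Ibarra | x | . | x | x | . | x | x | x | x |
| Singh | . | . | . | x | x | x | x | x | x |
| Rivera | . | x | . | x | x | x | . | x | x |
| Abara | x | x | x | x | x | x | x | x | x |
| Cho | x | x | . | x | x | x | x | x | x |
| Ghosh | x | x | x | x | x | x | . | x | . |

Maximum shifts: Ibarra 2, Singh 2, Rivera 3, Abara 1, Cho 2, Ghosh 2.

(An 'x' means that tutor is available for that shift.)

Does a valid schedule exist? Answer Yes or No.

Total capacity is 2+2+3+1+2+2 = 12 but 13 worker-slots are needed — infeasible.

No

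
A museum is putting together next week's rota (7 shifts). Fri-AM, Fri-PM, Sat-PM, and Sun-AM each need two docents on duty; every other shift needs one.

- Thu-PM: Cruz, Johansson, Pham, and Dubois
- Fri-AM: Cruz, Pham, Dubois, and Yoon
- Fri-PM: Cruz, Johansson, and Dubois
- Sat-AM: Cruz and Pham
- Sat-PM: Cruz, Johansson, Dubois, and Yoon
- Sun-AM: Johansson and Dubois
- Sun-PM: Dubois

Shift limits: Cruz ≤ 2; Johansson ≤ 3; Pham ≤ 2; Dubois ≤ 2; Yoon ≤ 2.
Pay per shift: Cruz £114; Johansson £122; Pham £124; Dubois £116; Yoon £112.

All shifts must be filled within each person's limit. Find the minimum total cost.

Sun-AM can only be covered by Johansson and Dubois, so that assignment is forced.
Sun-PM can only be covered by Dubois, so that assignment is forced.
Picking the cheapest available docent for each shift independently would cost £1264, but that ignores the shift limits.
An optimal schedule: Thu-PM→Pham, Fri-AM→Pham+Yoon, Fri-PM→Cruz+Johansson, Sat-AM→Cruz, Sat-PM→Johansson+Yoon, Sun-AM→Johansson+Dubois, Sun-PM→Dubois.
Total: 124 + 124 + 112 + 114 + 122 + 114 + 122 + 112 + 122 + 116 + 116 = £1298.

£1298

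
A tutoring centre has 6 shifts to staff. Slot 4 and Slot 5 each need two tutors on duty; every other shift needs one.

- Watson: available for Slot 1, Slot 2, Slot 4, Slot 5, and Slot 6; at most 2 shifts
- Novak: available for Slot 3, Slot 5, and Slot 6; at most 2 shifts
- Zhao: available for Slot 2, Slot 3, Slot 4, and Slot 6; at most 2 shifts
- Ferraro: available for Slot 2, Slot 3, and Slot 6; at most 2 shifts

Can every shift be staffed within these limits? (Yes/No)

No

Total capacity is 8 and 8 slots are needed, so capacity alone doesn't rule it out.
Shifts {Slot 1, Slot 4, Slot 5} need 5 worker-slots in total, but the tutors available for any of those shifts (Watson, Novak, and Zhao) can supply at most 4 among them. So no valid schedule exists.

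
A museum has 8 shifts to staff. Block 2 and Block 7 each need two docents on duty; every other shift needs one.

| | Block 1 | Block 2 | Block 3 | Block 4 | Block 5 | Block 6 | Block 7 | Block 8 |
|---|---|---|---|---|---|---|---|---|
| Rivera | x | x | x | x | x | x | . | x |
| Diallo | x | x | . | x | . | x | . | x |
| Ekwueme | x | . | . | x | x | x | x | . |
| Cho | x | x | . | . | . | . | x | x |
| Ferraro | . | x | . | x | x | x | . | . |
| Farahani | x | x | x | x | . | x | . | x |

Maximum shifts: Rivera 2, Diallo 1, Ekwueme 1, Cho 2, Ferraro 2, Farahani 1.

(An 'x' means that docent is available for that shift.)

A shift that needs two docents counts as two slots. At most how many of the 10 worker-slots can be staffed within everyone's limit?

9

Total capacity across all docents is 2+1+1+2+2+1 = 9, and 10 slots are needed, so at most 9 can be filled.
An assignment achieving 9: Block 1→Cho, Block 2→Ferraro+Farahani, Block 3→Rivera, Block 4→Ferraro, Block 5→Rivera, Block 7→Ekwueme+Cho, Block 8→Diallo.
Loads: Rivera 2/2, Diallo 1/1, Ekwueme 1/1, Cho 2/2, Ferraro 2/2, Farahani 1/1.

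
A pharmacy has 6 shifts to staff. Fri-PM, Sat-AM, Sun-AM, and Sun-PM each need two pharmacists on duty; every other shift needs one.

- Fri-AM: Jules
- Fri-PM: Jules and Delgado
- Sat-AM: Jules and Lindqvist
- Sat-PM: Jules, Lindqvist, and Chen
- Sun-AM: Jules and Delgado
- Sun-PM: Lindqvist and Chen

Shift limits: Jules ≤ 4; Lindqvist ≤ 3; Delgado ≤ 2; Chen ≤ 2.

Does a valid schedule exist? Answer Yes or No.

Yes

Fri-AM can only be covered by Jules, so that assignment is forced.
Fri-PM can only be covered by Jules and Delgado, so that assignment is forced.
Sat-AM can only be covered by Jules and Lindqvist, so that assignment is forced.
One valid schedule: Fri-AM→Jules, Fri-PM→Jules+Delgado, Sat-AM→Jules+Lindqvist, Sat-PM→Lindqvist, Sun-AM→Jules+Delgado, Sun-PM→Lindqvist+Chen.
Loads: Jules 4/4, Lindqvist 3/3, Delgado 2/2, Chen 1/2 — all within limits.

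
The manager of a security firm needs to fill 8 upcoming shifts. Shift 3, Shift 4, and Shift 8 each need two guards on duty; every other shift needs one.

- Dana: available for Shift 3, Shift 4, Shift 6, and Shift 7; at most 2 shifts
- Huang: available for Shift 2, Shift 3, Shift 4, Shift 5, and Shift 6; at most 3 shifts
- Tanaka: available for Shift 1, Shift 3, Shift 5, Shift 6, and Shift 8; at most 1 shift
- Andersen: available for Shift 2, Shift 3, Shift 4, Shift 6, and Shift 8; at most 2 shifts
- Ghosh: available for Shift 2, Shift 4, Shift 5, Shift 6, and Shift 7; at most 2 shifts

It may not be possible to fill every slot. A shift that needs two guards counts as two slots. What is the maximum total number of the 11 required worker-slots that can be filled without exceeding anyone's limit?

Total capacity across all guards is 2+3+1+2+2 = 10, and 11 slots are needed, so at most 10 can be filled.
An assignment achieving 10: Shift 1→Tanaka, Shift 2→Huang, Shift 3→Dana+Huang, Shift 4→Andersen+Ghosh, Shift 5→Huang, Shift 6→Ghosh, Shift 7→Dana, Shift 8→Andersen.
Loads: Dana 2/2, Huang 3/3, Tanaka 1/1, Andersen 2/2, Ghosh 2/2.

10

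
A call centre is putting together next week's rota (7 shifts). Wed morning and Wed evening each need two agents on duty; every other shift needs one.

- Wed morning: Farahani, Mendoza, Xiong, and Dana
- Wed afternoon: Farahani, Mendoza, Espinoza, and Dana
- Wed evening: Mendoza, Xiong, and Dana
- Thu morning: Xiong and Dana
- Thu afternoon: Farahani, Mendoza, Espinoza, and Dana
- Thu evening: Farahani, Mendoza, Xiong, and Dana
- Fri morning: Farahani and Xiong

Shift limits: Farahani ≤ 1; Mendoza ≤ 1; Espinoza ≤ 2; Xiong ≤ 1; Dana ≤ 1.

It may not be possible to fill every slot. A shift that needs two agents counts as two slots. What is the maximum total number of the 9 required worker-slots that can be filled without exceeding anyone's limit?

Total capacity across all agents is 1+1+2+1+1 = 6, and 9 slots are needed, so at most 6 can be filled.
An assignment achieving 6: Wed afternoon→Espinoza, Wed evening→Mendoza+Dana, Thu morning→Xiong, Thu afternoon→Espinoza, Fri morning→Farahani.
Loads: Farahani 1/1, Mendoza 1/1, Espinoza 2/2, Xiong 1/1, Dana 1/1.

6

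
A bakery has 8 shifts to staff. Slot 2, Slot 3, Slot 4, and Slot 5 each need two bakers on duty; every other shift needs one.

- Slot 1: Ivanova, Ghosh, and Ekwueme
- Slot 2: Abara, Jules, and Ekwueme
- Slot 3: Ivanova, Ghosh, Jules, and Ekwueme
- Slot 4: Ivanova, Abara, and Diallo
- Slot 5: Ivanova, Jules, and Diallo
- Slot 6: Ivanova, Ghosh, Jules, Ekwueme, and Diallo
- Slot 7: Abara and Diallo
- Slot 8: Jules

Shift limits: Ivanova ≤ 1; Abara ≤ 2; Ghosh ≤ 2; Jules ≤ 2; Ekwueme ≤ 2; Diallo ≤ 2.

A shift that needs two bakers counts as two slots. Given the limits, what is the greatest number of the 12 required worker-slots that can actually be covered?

11

Total capacity across all bakers is 1+2+2+2+2+2 = 11, and 12 slots are needed, so at most 11 can be filled.
An assignment achieving 11: Slot 1→Ivanova, Slot 2→Abara+Ekwueme, Slot 3→Ghosh+Ekwueme, Slot 4→Diallo, Slot 5→Jules+Diallo, Slot 6→Ghosh, Slot 7→Abara, Slot 8→Jules.
Loads: Ivanova 1/1, Abara 2/2, Ghosh 2/2, Jules 2/2, Ekwueme 2/2, Diallo 2/2.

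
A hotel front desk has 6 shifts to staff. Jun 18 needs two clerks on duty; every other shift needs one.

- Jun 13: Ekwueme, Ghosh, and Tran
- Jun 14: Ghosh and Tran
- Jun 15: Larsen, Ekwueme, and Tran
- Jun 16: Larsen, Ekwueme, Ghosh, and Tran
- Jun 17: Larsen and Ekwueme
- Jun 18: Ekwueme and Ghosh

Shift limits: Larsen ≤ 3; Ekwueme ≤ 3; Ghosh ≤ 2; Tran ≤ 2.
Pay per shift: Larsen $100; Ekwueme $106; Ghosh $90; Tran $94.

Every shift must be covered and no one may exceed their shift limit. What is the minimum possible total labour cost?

Jun 18 can only be covered by Ekwueme and Ghosh, so that assignment is forced.
Picking the cheapest available clerk for each shift independently would cost $660, but that ignores the shift limits.
An optimal schedule: Jun 13→Tran, Jun 14→Ghosh, Jun 15→Tran, Jun 16→Larsen, Jun 17→Larsen, Jun 18→Ghosh+Ekwueme.
Total: 94 + 90 + 94 + 100 + 100 + 90 + 106 = $674.

$674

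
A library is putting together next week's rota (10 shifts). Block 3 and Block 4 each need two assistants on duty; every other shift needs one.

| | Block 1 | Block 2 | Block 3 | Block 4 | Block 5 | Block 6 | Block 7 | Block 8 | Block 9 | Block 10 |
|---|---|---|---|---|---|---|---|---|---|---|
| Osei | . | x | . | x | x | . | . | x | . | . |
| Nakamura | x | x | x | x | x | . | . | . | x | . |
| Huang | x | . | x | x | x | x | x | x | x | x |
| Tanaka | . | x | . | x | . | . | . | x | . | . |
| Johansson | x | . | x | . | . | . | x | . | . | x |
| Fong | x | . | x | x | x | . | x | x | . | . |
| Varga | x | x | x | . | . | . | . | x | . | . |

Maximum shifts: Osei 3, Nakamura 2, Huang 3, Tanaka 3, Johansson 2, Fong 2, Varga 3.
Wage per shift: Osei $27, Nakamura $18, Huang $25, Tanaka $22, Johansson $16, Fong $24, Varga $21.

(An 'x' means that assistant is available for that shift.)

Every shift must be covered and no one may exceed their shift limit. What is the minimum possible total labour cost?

$248

Block 6 can only be covered by Huang, so that assignment is forced.
Picking the cheapest available assistant for each shift independently would cost $222, but that ignores the shift limits.
An optimal schedule: Block 1→Varga, Block 2→Varga, Block 3→Varga+Fong, Block 4→Tanaka+Fong, Block 5→Nakamura, Block 6→Huang, Block 7→Johansson, Block 8→Tanaka, Block 9→Nakamura, Block 10→Johansson.
Total: 21 + 21 + 21 + 24 + 22 + 24 + 18 + 25 + 16 + 22 + 18 + 16 = $248.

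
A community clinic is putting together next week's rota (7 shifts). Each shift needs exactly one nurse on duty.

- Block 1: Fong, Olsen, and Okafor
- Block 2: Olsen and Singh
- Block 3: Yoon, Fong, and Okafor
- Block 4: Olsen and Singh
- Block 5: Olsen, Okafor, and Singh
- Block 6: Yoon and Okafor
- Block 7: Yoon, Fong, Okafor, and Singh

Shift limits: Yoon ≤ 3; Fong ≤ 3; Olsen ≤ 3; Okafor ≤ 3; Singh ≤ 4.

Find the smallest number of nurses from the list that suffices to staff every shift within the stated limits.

7 slots to fill and no one can take more than 4, so at least ⌈7/4⌉ = 2 nurses are needed.
Okafor and Singh alone can cover everything: Block 1→Okafor, Block 2→Singh, Block 3→Okafor, Block 4→Singh, Block 5→Singh, Block 6→Okafor, Block 7→Singh.

2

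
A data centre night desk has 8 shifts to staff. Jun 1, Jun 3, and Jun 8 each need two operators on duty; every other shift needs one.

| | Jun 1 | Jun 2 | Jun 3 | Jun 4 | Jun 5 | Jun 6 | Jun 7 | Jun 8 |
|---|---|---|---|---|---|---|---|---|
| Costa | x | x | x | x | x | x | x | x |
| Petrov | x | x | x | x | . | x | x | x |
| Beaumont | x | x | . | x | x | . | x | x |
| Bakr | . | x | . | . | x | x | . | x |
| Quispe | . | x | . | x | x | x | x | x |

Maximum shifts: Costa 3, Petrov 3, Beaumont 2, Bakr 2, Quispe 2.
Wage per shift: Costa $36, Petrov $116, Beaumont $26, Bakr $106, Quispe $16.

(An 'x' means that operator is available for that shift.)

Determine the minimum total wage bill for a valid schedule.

Jun 3 can only be covered by Costa and Petrov, so that assignment is forced.
Picking the cheapest available operator for each shift independently would cost $336, but that ignores the shift limits.
An optimal schedule: Jun 1→Beaumont+Costa, Jun 2→Bakr, Jun 3→Costa+Petrov, Jun 4→Quispe, Jun 5→Quispe, Jun 6→Costa, Jun 7→Beaumont, Jun 8→Bakr+Petrov.
Total: 26 + 36 + 106 + 36 + 116 + 16 + 16 + 36 + 26 + 106 + 116 = $636.

$636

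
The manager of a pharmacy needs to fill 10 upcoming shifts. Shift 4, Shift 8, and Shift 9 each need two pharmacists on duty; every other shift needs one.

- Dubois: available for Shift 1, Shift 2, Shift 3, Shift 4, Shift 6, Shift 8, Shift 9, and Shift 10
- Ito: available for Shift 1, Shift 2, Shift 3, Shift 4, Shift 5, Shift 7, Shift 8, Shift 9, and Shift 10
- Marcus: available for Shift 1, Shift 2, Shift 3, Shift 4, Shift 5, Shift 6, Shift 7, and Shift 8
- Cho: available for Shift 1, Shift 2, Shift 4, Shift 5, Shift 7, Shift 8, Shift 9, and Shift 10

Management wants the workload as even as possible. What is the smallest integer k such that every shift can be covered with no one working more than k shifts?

4

With 4 pharmacists and 13 worker-slots to fill, someone must work at least ⌈13/4⌉ = 4 shifts, so k ≥ 4.
k = 4 works: Shift 1→Ito, Shift 2→Marcus, Shift 3→Dubois, Shift 4→Marcus+Cho, Shift 5→Ito, Shift 6→Dubois, Shift 7→Ito, Shift 8→Marcus+Cho, Shift 9→Dubois+Ito, Shift 10→Dubois.
Loads: Dubois 4, Ito 4, Marcus 3, Cho 2 — all ≤ 4.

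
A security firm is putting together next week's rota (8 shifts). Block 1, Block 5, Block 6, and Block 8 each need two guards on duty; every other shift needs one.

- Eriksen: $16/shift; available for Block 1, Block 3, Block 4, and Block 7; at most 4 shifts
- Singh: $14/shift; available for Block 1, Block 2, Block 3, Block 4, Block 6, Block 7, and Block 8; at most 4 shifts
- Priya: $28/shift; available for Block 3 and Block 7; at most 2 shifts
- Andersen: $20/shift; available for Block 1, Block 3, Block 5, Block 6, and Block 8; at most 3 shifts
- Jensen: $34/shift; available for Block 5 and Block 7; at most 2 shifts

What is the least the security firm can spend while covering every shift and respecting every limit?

$214

Block 2 can only be covered by Singh, so that assignment is forced.
Block 5 can only be covered by Andersen and Jensen, so that assignment is forced.
Block 6 can only be covered by Singh and Andersen, so that assignment is forced.
Picking the cheapest available guard for each shift independently would cost $208, but that ignores the shift limits.
An optimal schedule: Block 1→Eriksen+Singh, Block 2→Singh, Block 3→Eriksen, Block 4→Eriksen, Block 5→Andersen+Jensen, Block 6→Singh+Andersen, Block 7→Eriksen, Block 8→Singh+Andersen.
Total: 16 + 14 + 14 + 16 + 16 + 20 + 34 + 14 + 20 + 16 + 14 + 20 = $214.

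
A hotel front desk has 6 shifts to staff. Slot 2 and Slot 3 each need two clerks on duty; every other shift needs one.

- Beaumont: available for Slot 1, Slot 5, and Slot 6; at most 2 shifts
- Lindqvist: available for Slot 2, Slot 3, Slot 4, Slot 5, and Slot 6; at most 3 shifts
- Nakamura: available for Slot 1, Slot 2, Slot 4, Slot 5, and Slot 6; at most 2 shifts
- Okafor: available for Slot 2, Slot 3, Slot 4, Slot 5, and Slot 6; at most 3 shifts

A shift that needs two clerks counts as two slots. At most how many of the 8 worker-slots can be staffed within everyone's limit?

Total capacity across all clerks is 2+3+2+3 = 10, and 8 slots are needed, so at most 8 can be filled.
An assignment achieving 8: Slot 1→Beaumont, Slot 2→Lindqvist+Nakamura, Slot 3→Lindqvist+Okafor, Slot 4→Lindqvist, Slot 5→Beaumont, Slot 6→Nakamura.
Loads: Beaumont 2/2, Lindqvist 3/3, Nakamura 2/2, Okafor 1/3.

8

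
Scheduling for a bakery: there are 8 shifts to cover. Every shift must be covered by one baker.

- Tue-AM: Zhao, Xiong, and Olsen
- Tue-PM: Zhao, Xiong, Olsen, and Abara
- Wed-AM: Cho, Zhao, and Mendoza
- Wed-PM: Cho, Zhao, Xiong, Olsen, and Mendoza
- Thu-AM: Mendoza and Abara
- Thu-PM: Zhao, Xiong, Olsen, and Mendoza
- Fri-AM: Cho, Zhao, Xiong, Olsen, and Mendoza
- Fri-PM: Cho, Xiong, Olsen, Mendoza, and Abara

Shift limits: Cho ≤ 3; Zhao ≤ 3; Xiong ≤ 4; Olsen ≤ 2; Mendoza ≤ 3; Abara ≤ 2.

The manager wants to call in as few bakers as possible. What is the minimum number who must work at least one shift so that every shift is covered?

3

8 slots to fill and no one can take more than 4, so at least ⌈8/4⌉ = 2 bakers are needed.
Any 2 bakers together have capacity at most 4+3 = 7 < 8 slots, so 2 can never suffice.
Cho, Zhao, and Mendoza alone can cover everything: Tue-AM→Zhao, Tue-PM→Zhao, Wed-AM→Cho, Wed-PM→Cho, Thu-AM→Mendoza, Thu-PM→Zhao, Fri-AM→Mendoza, Fri-PM→Cho.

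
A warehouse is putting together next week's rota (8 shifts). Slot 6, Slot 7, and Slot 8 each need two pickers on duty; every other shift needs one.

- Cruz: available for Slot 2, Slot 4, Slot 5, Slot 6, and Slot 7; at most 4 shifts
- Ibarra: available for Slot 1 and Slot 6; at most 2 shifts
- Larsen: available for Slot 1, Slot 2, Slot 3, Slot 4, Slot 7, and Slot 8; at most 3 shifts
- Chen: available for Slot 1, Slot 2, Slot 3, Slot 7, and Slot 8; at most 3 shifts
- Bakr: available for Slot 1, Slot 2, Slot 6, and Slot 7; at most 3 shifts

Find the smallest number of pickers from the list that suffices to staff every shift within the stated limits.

11 slots to fill and no one can take more than 4, so at least ⌈11/4⌉ = 3 pickers are needed.
Any 3 pickers together have capacity at most 4+3+3 = 10 < 11 slots, so 3 can never suffice.
Cruz, Ibarra, Larsen, and Chen alone can cover everything: Slot 1→Ibarra, Slot 2→Cruz, Slot 3→Larsen, Slot 4→Cruz, Slot 5→Cruz, Slot 6→Cruz+Ibarra, Slot 7→Larsen+Chen, Slot 8→Larsen+Chen.

4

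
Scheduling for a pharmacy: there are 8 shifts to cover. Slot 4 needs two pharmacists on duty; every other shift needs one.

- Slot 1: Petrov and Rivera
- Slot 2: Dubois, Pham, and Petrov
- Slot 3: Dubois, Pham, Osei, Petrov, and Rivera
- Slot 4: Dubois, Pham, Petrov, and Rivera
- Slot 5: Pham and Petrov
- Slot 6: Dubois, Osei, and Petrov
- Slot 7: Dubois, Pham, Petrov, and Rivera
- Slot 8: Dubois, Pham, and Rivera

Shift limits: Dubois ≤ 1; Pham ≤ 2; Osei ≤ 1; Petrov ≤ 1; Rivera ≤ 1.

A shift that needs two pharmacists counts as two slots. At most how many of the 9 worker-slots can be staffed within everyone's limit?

Total capacity across all pharmacists is 1+2+1+1+1 = 6, and 9 slots are needed, so at most 6 can be filled.
An assignment achieving 6: Slot 1→Petrov, Slot 2→Dubois, Slot 4→Rivera, Slot 5→Pham, Slot 6→Osei, Slot 8→Pham.
Loads: Dubois 1/1, Pham 2/2, Osei 1/1, Petrov 1/1, Rivera 1/1.

6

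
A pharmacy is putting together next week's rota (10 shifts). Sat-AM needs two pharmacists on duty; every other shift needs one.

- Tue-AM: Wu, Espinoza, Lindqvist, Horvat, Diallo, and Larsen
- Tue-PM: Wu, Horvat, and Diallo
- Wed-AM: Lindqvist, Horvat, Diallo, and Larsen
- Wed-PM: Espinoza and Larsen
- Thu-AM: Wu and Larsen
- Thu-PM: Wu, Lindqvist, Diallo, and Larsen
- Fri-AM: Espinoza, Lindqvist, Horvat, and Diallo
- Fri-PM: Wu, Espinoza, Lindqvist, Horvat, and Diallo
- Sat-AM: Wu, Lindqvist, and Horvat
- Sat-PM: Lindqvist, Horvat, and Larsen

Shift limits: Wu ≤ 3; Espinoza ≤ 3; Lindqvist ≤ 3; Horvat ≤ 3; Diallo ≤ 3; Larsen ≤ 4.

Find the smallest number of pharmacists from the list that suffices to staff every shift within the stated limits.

4

11 slots to fill and no one can take more than 4, so at least ⌈11/4⌉ = 3 pharmacists are needed.
Any 3 pharmacists together have capacity at most 4+3+3 = 10 < 11 slots, so 3 can never suffice.
Wu, Espinoza, Lindqvist, and Horvat alone can cover everything: Tue-AM→Espinoza, Tue-PM→Wu, Wed-AM→Lindqvist, Wed-PM→Espinoza, Thu-AM→Wu, Thu-PM→Wu, Fri-AM→Espinoza, Fri-PM→Horvat, Sat-AM→Lindqvist+Horvat, Sat-PM→Lindqvist.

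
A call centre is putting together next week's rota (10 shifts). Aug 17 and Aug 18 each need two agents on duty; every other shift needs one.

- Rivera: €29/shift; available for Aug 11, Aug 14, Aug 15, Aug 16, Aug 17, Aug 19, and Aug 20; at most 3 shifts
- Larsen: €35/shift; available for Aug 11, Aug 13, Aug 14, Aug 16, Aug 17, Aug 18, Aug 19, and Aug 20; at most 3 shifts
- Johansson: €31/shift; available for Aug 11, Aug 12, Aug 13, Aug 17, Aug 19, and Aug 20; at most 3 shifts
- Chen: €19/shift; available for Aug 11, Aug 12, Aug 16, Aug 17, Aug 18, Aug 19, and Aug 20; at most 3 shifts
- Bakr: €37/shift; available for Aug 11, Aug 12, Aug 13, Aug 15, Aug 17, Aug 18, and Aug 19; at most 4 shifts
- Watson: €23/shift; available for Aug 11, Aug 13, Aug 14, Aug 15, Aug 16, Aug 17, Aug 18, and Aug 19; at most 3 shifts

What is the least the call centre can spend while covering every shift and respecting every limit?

Picking the cheapest available agent for each shift independently would cost €248, but that ignores the shift limits.
An optimal schedule: Aug 11→Rivera, Aug 12→Chen, Aug 13→Johansson, Aug 14→Watson, Aug 15→Watson, Aug 16→Chen, Aug 17→Rivera+Johansson, Aug 18→Chen+Watson, Aug 19→Johansson, Aug 20→Rivera.
Total: 29 + 19 + 31 + 23 + 23 + 19 + 29 + 31 + 19 + 23 + 31 + 29 = €306.

€306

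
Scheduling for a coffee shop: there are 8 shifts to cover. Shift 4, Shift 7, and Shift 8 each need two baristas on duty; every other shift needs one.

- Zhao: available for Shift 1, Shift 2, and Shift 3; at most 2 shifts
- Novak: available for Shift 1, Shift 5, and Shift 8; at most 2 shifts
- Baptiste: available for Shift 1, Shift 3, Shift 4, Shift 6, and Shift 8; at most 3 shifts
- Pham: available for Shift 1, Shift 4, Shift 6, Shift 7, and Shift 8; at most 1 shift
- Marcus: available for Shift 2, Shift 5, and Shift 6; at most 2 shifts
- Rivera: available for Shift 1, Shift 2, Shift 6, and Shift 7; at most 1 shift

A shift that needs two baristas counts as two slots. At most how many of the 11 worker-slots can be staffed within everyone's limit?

Total capacity across all baristas is 2+2+3+1+2+1 = 11, and 11 slots are needed, so at most 11 can be filled.
Shifts {Shift 4, Shift 7} need 4 slots but only Baptiste, Pham, and Rivera are available for them, supplying at most 3 — so at least 1 slot must go unfilled.
An assignment achieving 10: Shift 1→Baptiste, Shift 2→Zhao, Shift 3→Zhao, Shift 4→Baptiste+Pham, Shift 5→Novak, Shift 6→Marcus, Shift 7→Rivera, Shift 8→Novak+Baptiste.
Loads: Zhao 2/2, Novak 2/2, Baptiste 3/3, Pham 1/1, Marcus 1/2, Rivera 1/1.

10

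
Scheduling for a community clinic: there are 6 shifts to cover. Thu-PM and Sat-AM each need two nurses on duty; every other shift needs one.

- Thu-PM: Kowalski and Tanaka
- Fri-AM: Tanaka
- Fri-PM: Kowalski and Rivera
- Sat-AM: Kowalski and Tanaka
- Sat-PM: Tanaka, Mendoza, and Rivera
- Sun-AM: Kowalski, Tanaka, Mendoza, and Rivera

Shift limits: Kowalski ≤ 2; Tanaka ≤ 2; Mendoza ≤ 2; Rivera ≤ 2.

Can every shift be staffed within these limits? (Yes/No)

No

Total capacity is 8 and 8 slots are needed, so capacity alone doesn't rule it out.
Shifts {Thu-PM, Fri-AM, Sat-AM} need 5 worker-slots in total, but the nurses available for any of those shifts (Kowalski and Tanaka) can supply at most 4 among them. So no valid schedule exists.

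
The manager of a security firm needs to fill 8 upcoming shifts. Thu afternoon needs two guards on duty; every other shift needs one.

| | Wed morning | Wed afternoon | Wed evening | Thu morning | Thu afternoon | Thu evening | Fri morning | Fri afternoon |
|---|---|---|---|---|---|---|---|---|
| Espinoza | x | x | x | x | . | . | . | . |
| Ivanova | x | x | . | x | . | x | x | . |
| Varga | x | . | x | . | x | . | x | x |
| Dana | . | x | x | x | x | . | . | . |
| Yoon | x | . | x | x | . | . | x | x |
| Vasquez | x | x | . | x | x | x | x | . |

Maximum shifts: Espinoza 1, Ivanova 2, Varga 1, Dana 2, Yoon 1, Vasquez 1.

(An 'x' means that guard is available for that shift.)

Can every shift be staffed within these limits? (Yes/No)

No

Total capacity is 1+2+1+2+1+1 = 8 but 9 worker-slots are needed — infeasible.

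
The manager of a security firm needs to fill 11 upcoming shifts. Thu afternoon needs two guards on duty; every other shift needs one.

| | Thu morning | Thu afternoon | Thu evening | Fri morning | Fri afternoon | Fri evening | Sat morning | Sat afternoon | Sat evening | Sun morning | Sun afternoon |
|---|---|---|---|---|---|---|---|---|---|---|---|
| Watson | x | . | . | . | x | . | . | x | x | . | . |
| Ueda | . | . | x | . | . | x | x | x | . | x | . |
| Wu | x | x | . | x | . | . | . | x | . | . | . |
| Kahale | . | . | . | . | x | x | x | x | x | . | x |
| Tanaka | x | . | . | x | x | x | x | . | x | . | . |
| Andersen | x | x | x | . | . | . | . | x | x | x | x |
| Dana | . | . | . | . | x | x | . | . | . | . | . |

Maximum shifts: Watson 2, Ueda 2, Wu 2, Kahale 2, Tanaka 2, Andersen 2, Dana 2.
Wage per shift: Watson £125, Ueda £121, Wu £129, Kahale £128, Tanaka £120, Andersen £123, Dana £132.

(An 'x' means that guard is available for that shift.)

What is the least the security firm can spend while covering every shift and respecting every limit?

£1492

Thu afternoon can only be covered by Wu and Andersen, so that assignment is forced.
Picking the cheapest available guard for each shift independently would cost £1458, but that ignores the shift limits.
An optimal schedule: Thu morning→Watson, Thu afternoon→Wu+Andersen, Thu evening→Ueda, Fri morning→Wu, Fri afternoon→Watson, Fri evening→Tanaka, Sat morning→Kahale, Sat afternoon→Andersen, Sat evening→Tanaka, Sun morning→Ueda, Sun afternoon→Kahale.
Total: 125 + 129 + 123 + 121 + 129 + 125 + 120 + 128 + 123 + 120 + 121 + 128 = £1492.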